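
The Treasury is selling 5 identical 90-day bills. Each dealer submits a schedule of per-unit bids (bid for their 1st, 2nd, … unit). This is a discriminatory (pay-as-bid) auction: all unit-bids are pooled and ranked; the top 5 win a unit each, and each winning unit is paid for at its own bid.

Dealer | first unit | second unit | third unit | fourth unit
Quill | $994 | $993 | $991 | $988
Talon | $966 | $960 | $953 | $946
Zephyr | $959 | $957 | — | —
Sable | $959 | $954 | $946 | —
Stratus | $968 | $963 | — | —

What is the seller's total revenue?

Pooled unit-bids ranked (top 5): 994 (Quill-1), 993 (Quill-2), 991 (Quill-3), 988 (Quill-4), 968 (Stratus-1)
Next rejected bid: $966 (not a price — pay-as-bid).
Each winning unit pays its own bid.
Revenue = 994 + 993 + 991 + 988 + 968 = $4,934.

Total revenue: $4,934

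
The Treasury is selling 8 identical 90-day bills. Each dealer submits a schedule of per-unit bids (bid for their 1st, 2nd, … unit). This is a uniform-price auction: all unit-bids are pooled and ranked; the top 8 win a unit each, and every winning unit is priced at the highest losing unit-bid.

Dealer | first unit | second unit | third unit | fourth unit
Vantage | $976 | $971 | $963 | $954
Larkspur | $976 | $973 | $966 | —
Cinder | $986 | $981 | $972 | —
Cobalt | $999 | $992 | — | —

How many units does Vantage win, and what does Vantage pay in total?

Vantage: 1 unit, pays $971

All unit-bids, highest first — top 8: 999 (Cobalt-1), 992 (Cobalt-2), 986 (Cinder-1), 981 (Cinder-2), 976 (Vantage-1), 976 (Larkspur-1), 973 (Larkspur-2), 972 (Cinder-3)
Highest rejected unit-bid = $971.
Vantage wins 1 unit(s) at $971 each.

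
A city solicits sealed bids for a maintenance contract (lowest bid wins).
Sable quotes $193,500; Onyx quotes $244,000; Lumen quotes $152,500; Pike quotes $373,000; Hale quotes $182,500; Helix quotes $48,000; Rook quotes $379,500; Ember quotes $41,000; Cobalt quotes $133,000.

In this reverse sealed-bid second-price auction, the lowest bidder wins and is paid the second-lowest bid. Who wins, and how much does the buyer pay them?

Ember is paid $48,000

Rule: the lowest bidder wins and is paid the second-lowest bid.
Sorting bids: 41,000 (Ember) < 48,000 (Helix) < 133,000 (Cobalt) < 152,500 (Lumen) < 182,500 (Hale) < 193,500 (Sable) < …
Second-price: Ember is paid Helix's bid of $48,000.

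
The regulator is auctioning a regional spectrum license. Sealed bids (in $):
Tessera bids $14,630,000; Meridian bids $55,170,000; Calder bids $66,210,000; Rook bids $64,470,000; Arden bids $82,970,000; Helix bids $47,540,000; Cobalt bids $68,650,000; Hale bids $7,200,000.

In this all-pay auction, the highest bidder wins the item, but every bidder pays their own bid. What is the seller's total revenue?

Bids in order: 82,970,000 (Arden) > 68,650,000 (Cobalt) > 66,210,000 (Calder) > 64,470,000 (Rook) > 55,170,000 (Meridian) > 47,540,000 (Helix) > …
Every bidder forfeits their bid regardless of winning.
Revenue = 14,630,000 + 55,170,000 + 66,210,000 + 64,470,000 + 82,970,000 + 47,540,000 + 68,650,000 + 7,200,000 = $406,840,000.

Total revenue: $406,840,000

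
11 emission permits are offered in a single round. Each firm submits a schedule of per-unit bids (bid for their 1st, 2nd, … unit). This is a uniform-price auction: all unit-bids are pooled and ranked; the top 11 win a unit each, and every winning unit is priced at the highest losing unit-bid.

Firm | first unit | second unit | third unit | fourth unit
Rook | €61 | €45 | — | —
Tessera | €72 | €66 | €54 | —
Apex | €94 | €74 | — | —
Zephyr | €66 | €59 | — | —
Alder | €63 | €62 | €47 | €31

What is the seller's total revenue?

All unit-bids, highest first — top 11: 94 (Apex-1), 74 (Apex-2), 72 (Tessera-1), 66 (Tessera-2), 66 (Zephyr-1), 63 (Alder-1), 62 (Alder-2), 61 (Rook-1), 59 (Zephyr-2), 54 (Tessera-3), 47 (Alder-3)
First bid not allocated: €45.
Allocation: Alder 3, Apex 2, Rook 1, Tessera 3, Zephyr 2. Every unit priced at €45.
Revenue = 11 × 45 = €495.

Total revenue: €495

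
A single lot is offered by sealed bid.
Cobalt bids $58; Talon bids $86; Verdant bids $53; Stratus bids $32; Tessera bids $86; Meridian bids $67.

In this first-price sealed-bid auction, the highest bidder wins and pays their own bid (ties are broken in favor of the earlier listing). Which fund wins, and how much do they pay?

First-price sealed-bid auction: the highest bidder wins and pays their own bid.
Sorting bids: 86 (Talon) > 86 (Tessera) > 67 (Meridian) > 58 (Cobalt) > 53 (Verdant) > 32 (Stratus)
Talon and Tessera tie at $86; tie-break gives it to Talon.
Talon is highest → pays own bid, $86.

Talon pays $86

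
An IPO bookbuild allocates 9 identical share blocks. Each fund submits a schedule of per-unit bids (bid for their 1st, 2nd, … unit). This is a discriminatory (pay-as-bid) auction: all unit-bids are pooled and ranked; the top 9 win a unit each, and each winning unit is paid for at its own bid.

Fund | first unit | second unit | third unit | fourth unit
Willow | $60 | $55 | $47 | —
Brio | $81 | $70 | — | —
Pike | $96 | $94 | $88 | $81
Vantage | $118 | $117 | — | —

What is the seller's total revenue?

Merging the schedules and taking the best 9: 118 (Vantage-1), 117 (Vantage-2), 96 (Pike-1), 94 (Pike-2), 88 (Pike-3), 81 (Brio-1), 81 (Pike-4), 70 (Brio-2), 60 (Willow-1)
Next rejected bid: $55 (not a price — pay-as-bid).
Each winning unit pays its own bid.
Revenue = 118 + 117 + 96 + 94 + 88 + 81 + 81 + 70 + 60 = $805.

Total revenue: $805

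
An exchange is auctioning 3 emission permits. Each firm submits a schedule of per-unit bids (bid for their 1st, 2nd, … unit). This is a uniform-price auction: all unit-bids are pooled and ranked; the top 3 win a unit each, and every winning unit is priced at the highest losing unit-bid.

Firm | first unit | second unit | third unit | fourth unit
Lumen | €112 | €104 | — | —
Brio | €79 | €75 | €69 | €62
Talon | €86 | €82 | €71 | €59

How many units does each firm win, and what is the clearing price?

Lumen 2, Talon 1; clearing price €82

Pooled unit-bids ranked (top 3): 112 (Lumen-1), 104 (Lumen-2), 86 (Talon-1)
The (k+1)-th unit-bid is €82.
Allocation: Lumen 2, Talon 1.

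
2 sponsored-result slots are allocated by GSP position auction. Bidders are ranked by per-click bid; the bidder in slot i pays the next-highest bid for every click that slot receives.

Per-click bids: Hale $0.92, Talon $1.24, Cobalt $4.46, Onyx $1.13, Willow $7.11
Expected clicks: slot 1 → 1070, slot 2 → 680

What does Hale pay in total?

Hale pays $0.00

Sorting advertisers: $7.11 (Willow) > $4.46 (Cobalt) > $1.24 (Talon) > …
Hale ranks below slot 2 → no slot, pays nothing.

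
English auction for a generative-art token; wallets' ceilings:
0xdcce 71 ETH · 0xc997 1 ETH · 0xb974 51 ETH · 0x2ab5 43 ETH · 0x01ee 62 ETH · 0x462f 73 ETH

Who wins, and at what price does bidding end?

Sorting limits: 73 (0x462f) > 71 (0xdcce) > 62 (0x01ee) > 51 (0xb974) > 43 (0x2ab5) > 1 (0xc997)
0xdcce is the last rival to drop out, at 71 ETH; 0x462f remains and wins at that price.

0x462f wins at 71 ETH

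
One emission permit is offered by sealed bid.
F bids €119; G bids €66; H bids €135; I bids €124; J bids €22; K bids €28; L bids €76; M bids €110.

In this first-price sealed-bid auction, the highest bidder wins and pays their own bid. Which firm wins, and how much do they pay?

H pays €135

Rule: the highest bidder wins and pays their own bid.
Sorting bids: 135 (H) > 124 (I) > 119 (F) > 110 (M) > 76 (L) > 66 (G) > …
First-price: H pays what they bid, €135.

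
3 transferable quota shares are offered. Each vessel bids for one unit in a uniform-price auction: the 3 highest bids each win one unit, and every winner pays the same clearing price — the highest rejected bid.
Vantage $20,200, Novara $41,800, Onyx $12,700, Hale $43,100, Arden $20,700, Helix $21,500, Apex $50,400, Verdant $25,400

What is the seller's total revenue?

Total revenue: $76,200

Bids ranked high→low: 50,400 (Apex), 43,100 (Hale), 41,800 (Novara), 25,400 (Verdant), 21,500 (Helix), …
Top 3: Apex, Hale, Novara.
First losing bid is Verdant's $25,400, which sets the uniform price.
Total revenue = 3 × $25,400 = $76,200.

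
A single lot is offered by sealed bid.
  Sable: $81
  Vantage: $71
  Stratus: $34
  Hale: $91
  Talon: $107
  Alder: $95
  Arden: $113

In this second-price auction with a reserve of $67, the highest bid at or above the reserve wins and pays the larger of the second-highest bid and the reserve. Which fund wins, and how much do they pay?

Arden pays $107

Bids ranked: 113 (Arden) > 107 (Talon) > 95 (Alder) > 91 (Hale) > 81 (Sable) > 71 (Vantage) > …
Highest eligible bid: Arden at $113.
Second-highest bid $107 exceeds the reserve $67 → payment $107.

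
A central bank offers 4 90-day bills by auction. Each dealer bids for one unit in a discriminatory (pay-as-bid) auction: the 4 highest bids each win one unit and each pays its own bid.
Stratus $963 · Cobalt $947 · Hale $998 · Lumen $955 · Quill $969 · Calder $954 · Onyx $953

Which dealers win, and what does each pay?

Hale $998, Quill $969, Stratus $963, Lumen $955

Ordering the bids: 998 (Hale), 969 (Quill), 963 (Stratus), 955 (Lumen), 954 (Calder), 953 (Onyx), …
Top 4: Hale, Quill, Stratus, Lumen.
Each winner pays its own bid: Hale $998, Quill $969, Stratus $963, Lumen $955.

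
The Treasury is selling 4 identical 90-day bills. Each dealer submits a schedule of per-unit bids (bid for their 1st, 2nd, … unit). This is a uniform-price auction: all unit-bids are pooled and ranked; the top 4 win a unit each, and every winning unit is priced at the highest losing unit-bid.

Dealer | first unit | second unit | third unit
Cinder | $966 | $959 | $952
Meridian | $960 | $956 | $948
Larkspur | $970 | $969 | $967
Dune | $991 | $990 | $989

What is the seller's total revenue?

Total revenue: $3,876

Pooled unit-bids ranked (top 4): 991 (Dune-1), 990 (Dune-2), 989 (Dune-3), 970 (Larkspur-1)
First bid not allocated: $969.
Allocation: Dune 3, Larkspur 1. Every unit priced at $969.
Revenue = 4 × 969 = $3,876.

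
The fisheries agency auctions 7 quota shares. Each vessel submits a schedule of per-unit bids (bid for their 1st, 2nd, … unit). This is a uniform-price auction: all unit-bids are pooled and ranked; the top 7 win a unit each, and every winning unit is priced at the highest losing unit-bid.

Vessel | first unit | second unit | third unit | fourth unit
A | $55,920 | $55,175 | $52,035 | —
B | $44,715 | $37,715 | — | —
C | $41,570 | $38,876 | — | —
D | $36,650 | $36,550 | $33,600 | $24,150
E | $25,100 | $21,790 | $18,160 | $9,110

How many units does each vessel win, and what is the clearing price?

All unit-bids, highest first — top 7: 55,920 (A-1), 55,175 (A-2), 52,035 (A-3), 44,715 (B-1), 41,570 (C-1), 38,876 (C-2), 37,715 (B-2)
First bid not allocated: $36,650.
Allocation: A 3, B 2, C 2.

A 3, B 2, C 2; clearing price $36,650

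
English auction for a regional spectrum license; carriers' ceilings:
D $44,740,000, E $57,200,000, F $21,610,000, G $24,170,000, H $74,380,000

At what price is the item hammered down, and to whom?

H wins at $57,200,000

Sorting limits: 74,380,000 (H) > 57,200,000 (E) > 44,740,000 (D) > 24,170,000 (G) > 21,610,000 (F)
Bidding ends when E exits at $57,200,000; H takes it.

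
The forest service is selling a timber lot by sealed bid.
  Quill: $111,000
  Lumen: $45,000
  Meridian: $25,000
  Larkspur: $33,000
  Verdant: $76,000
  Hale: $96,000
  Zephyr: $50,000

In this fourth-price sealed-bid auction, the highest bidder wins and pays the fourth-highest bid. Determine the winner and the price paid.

Quill pays $50,000

Fourth-price sealed-bid auction: the highest bidder wins and pays the fourth-highest bid.
Bids ranked: 111,000 (Quill) > 96,000 (Hale) > 76,000 (Verdant) > 50,000 (Zephyr) > 45,000 (Lumen) > 33,000 (Larkspur) > …
Quill wins; payment is bid #4 in the ranking = $50,000.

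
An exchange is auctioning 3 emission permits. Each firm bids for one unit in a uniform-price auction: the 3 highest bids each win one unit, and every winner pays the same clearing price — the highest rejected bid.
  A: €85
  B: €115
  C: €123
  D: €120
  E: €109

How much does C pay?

C pays €109

Sorting: 123 (C), 120 (D), 115 (B), 109 (E), 85 (A)
Top 3: C, D, B.
First losing bid is E's €109, which sets the uniform price.
C wins → pays €109.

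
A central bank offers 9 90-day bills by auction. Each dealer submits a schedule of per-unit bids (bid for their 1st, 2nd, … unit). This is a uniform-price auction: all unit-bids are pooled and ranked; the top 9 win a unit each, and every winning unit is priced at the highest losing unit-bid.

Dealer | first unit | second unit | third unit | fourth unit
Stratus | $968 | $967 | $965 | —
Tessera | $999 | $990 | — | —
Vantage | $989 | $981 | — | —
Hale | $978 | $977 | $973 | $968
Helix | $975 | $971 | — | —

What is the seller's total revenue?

Total revenue: $8,712

Merging the schedules and taking the best 9: 999 (Tessera-1), 990 (Tessera-2), 989 (Vantage-1), 981 (Vantage-2), 978 (Hale-1), 977 (Hale-2), 975 (Helix-1), 973 (Hale-3), 971 (Helix-2)
The (k+1)-th unit-bid is $968.
Allocation: Hale 3, Helix 2, Tessera 2, Vantage 2. Every unit priced at $968.
Revenue = 9 × 968 = $8,712.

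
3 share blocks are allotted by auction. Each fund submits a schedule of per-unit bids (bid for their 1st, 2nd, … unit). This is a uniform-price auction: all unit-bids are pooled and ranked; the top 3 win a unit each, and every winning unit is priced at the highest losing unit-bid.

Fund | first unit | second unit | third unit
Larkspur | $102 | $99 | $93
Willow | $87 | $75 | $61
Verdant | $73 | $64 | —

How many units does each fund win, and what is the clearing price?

Larkspur 3; clearing price $87

All unit-bids, highest first — top 3: 102 (Larkspur-1), 99 (Larkspur-2), 93 (Larkspur-3)
First bid not allocated: $87.
Allocation: Larkspur 3.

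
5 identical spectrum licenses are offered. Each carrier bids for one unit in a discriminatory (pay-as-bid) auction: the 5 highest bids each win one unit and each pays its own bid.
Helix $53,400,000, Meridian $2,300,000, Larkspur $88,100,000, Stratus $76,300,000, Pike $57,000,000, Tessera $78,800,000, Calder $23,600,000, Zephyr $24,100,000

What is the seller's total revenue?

Ordering the bids: 88,100,000 (Larkspur), 78,800,000 (Tessera), 76,300,000 (Stratus), 57,000,000 (Pike), 53,400,000 (Helix), 24,100,000 (Zephyr), 23,600,000 (Calder), …
The 5 highest are Larkspur, Tessera, Stratus, Pike, Helix.
Total revenue = 88,100,000 + 78,800,000 + 76,300,000 + 57,000,000 + 53,400,000 = $353,600,000.

Total revenue: $353,600,000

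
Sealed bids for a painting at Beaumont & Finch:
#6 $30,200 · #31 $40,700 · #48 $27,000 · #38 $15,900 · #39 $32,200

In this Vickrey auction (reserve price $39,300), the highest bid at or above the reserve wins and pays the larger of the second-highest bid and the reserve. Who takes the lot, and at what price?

#31 pays $39,300

Vickrey auction (reserve price $39,300): the highest bid at or above the reserve wins and pays the larger of the second-highest bid and the reserve.
Bids ranked: 40,700 (#31) > 32,200 (#39) > 30,200 (#6) > 27,000 (#48) > 15,900 (#38)
Highest eligible bid: #31 at $40,700.
max(second-highest $32,200, reserve $39,300) = $39,300.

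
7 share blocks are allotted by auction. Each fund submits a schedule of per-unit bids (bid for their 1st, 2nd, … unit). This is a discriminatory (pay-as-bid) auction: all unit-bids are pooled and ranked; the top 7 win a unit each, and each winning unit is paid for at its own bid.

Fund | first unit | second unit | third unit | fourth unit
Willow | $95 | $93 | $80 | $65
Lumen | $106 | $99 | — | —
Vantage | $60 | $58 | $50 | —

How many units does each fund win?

Merging the schedules and taking the best 7: 106 (Lumen-1), 99 (Lumen-2), 95 (Willow-1), 93 (Willow-2), 80 (Willow-3), 65 (Willow-4), 60 (Vantage-1)
Next rejected bid: $58 (not a price — pay-as-bid).
Allocation: Lumen 2, Vantage 1, Willow 4.

Lumen 2, Vantage 1, Willow 4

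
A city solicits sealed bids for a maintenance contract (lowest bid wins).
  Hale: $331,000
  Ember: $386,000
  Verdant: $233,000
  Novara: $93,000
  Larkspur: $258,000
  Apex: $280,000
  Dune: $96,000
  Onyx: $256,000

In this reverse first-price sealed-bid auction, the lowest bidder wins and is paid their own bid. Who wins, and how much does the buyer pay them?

Bids ranked: 93,000 (Novara) < 96,000 (Dune) < 233,000 (Verdant) < 256,000 (Onyx) < 258,000 (Larkspur) < 280,000 (Apex) < …
Novara has the lowest bid and is paid exactly that: $93,000.

Novara is paid $93,000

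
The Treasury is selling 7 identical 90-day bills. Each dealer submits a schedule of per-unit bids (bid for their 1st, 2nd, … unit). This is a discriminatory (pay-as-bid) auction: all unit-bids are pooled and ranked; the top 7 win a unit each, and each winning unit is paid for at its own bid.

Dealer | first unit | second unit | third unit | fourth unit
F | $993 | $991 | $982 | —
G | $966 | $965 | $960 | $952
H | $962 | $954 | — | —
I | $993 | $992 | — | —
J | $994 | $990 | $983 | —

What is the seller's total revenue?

Pooled unit-bids ranked (top 7): 994 (J-1), 993 (F-1), 993 (I-1), 992 (I-2), 991 (F-2), 990 (J-2), 983 (J-3)
Next rejected bid: $982 (not a price — pay-as-bid).
Each winning unit pays its own bid.
Revenue = 994 + 993 + 993 + 992 + 991 + 990 + 983 = $6,936.

Total revenue: $6,936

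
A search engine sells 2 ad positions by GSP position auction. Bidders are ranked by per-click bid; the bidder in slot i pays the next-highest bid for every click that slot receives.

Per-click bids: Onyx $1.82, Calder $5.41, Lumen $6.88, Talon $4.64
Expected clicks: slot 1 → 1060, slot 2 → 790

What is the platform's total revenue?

Sorting advertisers: $6.88 (Lumen) > $5.41 (Calder) > $4.64 (Talon) > …
Slot 1: Lumen pays $5.41 × 1060 = $5734.60
Slot 2: Calder pays $4.64 × 790 = $3665.60
Total = $9400.20

Total revenue: $9400.20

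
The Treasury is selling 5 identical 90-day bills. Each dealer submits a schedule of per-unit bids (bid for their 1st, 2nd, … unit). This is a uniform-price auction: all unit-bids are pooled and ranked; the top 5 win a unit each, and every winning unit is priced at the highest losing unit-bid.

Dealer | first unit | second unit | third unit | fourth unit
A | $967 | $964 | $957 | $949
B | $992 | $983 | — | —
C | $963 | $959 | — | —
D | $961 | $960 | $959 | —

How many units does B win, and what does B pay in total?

B: 2 units, pays $1,922

Pooled unit-bids ranked (top 5): 992 (B-1), 983 (B-2), 967 (A-1), 964 (A-2), 963 (C-1)
Highest rejected unit-bid = $961.
B wins 2 unit(s) at $961 each.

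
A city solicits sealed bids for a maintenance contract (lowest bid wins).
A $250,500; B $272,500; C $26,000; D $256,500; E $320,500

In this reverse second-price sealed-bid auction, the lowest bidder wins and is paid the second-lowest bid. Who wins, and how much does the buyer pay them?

Reverse second-price sealed-bid auction: the lowest bidder wins and is paid the second-lowest bid.
Sorting bids: 26,000 (C) < 250,500 (A) < 256,500 (D) < 272,500 (B) < 320,500 (E)
Second-price: C is paid A's bid of $250,500.

C is paid $250,500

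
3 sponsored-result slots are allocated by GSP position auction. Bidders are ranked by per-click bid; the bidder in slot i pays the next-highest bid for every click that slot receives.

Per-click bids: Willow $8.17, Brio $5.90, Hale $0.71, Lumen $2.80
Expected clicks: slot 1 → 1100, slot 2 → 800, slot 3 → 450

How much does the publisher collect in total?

Per-click bids in order: $8.17 (Willow) > $5.90 (Brio) > $2.80 (Lumen) > $0.71 (Hale)
Slot 1: Willow pays $5.90 × 1100 = $6490.00
Slot 2: Brio pays $2.80 × 800 = $2240.00
Slot 3: Lumen pays $0.71 × 450 = $319.50
Total = $9049.50

Total revenue: $9049.50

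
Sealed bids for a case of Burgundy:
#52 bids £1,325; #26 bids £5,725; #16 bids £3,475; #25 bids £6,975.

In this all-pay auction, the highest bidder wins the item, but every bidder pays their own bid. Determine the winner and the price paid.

Bids in order: 6,975 (#25) > 5,725 (#26) > 3,475 (#16) > 1,325 (#52)
#25 is highest and takes the item; every bidder forfeits their bid.

#25 pays £6,975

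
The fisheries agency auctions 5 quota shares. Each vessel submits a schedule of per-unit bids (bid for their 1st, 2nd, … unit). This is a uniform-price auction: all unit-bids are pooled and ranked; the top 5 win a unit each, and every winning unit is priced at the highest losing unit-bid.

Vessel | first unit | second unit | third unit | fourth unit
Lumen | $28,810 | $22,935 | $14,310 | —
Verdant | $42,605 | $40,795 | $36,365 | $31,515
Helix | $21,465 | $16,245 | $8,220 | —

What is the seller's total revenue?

Total revenue: $114,675

Merging the schedules and taking the best 5: 42,605 (Verdant-1), 40,795 (Verdant-2), 36,365 (Verdant-3), 31,515 (Verdant-4), 28,810 (Lumen-1)
The (k+1)-th unit-bid is $22,935.
Allocation: Lumen 1, Verdant 4. Every unit priced at $22,935.
Revenue = 5 × 22,935 = $114,675.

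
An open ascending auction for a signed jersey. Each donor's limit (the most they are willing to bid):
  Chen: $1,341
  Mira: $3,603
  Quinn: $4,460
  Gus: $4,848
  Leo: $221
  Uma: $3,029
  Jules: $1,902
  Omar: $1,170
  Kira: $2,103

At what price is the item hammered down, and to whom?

Rule: the price rises until one bidder remains; the winner pays the price at which the last rival dropped out.
Limits ranked: 4,848 (Gus) > 4,460 (Quinn) > 3,603 (Mira) > 3,029 (Uma) > 2,103 (Kira) > 1,902 (Jules) > …
Bidding ends when Quinn exits at $4,460; Gus takes it.

Gus wins at $4,460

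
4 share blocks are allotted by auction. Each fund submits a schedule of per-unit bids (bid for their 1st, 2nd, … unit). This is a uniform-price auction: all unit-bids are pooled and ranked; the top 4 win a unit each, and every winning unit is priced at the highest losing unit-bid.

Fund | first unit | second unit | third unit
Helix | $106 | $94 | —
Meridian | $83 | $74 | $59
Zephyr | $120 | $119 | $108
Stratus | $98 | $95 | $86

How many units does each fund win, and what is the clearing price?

Helix 1, Zephyr 3; clearing price $98

All unit-bids, highest first — top 4: 120 (Zephyr-1), 119 (Zephyr-2), 108 (Zephyr-3), 106 (Helix-1)
Highest rejected unit-bid = $98.
Allocation: Helix 1, Zephyr 3.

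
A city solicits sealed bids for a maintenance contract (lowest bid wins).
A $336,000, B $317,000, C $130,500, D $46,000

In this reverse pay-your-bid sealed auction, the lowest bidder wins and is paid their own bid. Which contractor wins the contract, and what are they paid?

Bids in order: 46,000 (D) < 130,500 (C) < 317,000 (B) < 336,000 (A)
First-price: D is paid what they bid, $46,000.

D is paid $46,000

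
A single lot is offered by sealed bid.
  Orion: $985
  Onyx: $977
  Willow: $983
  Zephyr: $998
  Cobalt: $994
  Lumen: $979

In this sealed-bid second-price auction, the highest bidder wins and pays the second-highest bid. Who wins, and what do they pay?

Zephyr pays $994

Sealed-bid second-price auction: the highest bidder wins and pays the second-highest bid.
Bids in order: 998 (Zephyr) > 994 (Cobalt) > 985 (Orion) > 983 (Willow) > 979 (Lumen) > 977 (Onyx)
Zephyr is highest; pays the second-highest bid, $994.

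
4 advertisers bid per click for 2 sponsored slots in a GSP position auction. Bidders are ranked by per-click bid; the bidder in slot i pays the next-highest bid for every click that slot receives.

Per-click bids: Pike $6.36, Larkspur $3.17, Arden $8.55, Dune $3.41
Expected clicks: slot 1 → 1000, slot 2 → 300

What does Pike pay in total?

Pike pays $1023.00

Per-click bids in order: $8.55 (Arden) > $6.36 (Pike) > $3.41 (Dune) > …
Pike holds slot 2 → pays next bid $3.41 × 300 clicks = $1023.00.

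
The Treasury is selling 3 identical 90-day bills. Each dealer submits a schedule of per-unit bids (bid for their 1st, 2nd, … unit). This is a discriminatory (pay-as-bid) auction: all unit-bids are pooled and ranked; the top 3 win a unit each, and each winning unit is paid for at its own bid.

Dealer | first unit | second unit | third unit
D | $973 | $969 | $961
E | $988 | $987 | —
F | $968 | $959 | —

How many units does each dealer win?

Pooled unit-bids ranked (top 3): 988 (E-1), 987 (E-2), 973 (D-1)
Next rejected bid: $969 (not a price — pay-as-bid).
Allocation: D 1, E 2.

D 1, E 2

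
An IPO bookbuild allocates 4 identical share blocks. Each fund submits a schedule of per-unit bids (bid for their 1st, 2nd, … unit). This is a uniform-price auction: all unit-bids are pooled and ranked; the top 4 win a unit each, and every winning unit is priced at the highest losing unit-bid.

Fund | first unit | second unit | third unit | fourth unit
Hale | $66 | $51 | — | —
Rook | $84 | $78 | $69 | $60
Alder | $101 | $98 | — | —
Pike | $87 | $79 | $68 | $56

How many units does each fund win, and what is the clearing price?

Alder 2, Pike 1, Rook 1; clearing price $79

Merging the schedules and taking the best 4: 101 (Alder-1), 98 (Alder-2), 87 (Pike-1), 84 (Rook-1)
First bid not allocated: $79.
Allocation: Alder 2, Pike 1, Rook 1.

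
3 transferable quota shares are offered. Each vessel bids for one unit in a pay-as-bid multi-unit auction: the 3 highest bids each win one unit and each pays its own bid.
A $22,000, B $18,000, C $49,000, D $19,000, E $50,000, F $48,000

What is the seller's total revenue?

Sorting: 50,000 (E), 49,000 (C), 48,000 (F), 22,000 (A), 19,000 (D), …
Winners (3 units): E, C, F.
Total revenue = 50,000 + 49,000 + 48,000 = $147,000.

Total revenue: $147,000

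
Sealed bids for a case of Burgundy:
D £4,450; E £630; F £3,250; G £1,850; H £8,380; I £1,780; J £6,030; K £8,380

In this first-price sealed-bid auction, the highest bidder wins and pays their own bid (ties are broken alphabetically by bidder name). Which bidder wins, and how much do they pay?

H pays £8,380

Bids in order: 8,380 (H) > 8,380 (K) > 6,030 (J) > 4,450 (D) > 3,250 (F) > 1,850 (G) > …
H and K tie at £8,380; tie-break gives it to H.
First-price: H pays what they bid, £8,380.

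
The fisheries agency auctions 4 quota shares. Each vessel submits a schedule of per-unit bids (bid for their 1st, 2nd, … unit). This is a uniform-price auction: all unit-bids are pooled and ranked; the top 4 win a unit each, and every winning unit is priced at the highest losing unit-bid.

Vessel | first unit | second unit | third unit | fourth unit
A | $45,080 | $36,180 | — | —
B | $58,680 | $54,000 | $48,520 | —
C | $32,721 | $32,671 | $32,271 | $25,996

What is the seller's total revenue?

Pooled unit-bids ranked (top 4): 58,680 (B-1), 54,000 (B-2), 48,520 (B-3), 45,080 (A-1)
Highest rejected unit-bid = $36,180.
Allocation: A 1, B 3. Every unit priced at $36,180.
Revenue = 4 × 36,180 = $144,720.

Total revenue: $144,720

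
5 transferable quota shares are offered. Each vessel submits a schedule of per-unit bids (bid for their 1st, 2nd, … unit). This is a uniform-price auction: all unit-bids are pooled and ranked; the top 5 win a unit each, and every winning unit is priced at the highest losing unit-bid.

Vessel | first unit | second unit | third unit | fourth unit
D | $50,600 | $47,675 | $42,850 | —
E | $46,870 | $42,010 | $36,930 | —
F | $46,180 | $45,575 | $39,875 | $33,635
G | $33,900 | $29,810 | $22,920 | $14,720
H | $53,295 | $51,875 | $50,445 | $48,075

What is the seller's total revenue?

Merging the schedules and taking the best 5: 53,295 (H-1), 51,875 (H-2), 50,600 (D-1), 50,445 (H-3), 48,075 (H-4)
Highest rejected unit-bid = $47,675.
Allocation: D 1, H 4. Every unit priced at $47,675.
Revenue = 5 × 47,675 = $238,375.

Total revenue: $238,375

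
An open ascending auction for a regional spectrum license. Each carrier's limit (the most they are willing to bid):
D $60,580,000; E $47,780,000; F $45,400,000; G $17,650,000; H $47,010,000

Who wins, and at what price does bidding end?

D wins at $47,780,000

Rule: the price rises until one bidder remains; the winner pays the price at which the last rival dropped out.
Limits ranked: 60,580,000 (D) > 47,780,000 (E) > 47,010,000 (H) > 45,400,000 (F) > 17,650,000 (G)
Bidding ends when E exits at $47,780,000; D takes it.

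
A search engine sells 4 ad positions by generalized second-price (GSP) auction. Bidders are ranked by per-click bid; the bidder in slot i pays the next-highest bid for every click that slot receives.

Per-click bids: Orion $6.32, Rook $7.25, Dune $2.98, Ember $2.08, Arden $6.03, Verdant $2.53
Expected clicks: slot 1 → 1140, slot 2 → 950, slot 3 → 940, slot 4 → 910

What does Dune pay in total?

Dune pays $2302.30

Ranked by bid: $7.25 (Rook) > $6.32 (Orion) > $6.03 (Arden) > $2.98 (Dune) > $2.53 (Verdant) > …
Dune holds slot 4 → pays next bid $2.53 × 910 clicks = $2302.30.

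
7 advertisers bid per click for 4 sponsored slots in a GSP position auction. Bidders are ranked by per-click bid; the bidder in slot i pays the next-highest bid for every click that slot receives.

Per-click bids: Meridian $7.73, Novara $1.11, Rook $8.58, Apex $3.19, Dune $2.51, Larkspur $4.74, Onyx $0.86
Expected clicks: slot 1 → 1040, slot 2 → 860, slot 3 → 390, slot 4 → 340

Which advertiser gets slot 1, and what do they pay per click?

Rook; $7.73 per click

Ranked by bid: $8.58 (Rook) > $7.73 (Meridian) > $4.74 (Larkspur) > $3.19 (Apex) > $2.51 (Dune) > …
Slot 1 goes to the first-ranked bidder, Rook, who pays the next bid down: $7.73/click.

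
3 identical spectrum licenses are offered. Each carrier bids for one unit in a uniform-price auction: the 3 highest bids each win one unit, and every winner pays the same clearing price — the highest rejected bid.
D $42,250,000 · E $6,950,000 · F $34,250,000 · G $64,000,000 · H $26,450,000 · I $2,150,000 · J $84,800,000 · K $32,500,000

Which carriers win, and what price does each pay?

J, G, D; each pays $34,250,000

Sorting: 84,800,000 (J), 64,000,000 (G), 42,250,000 (D), 34,250,000 (F), 32,500,000 (K), …
Winners (3 units): J, G, D.
Highest unsuccessful bid: $34,250,000 → clearing price.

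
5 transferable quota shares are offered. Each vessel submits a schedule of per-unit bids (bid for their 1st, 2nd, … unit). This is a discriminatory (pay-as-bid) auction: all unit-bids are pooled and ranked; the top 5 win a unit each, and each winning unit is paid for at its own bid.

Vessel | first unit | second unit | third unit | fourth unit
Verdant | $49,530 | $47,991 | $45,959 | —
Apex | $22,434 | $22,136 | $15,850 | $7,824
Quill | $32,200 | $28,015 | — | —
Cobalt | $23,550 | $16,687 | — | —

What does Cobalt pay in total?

Cobalt pays $0

Merging the schedules and taking the best 5: 49,530 (Verdant-1), 47,991 (Verdant-2), 45,959 (Verdant-3), 32,200 (Quill-1), 28,015 (Quill-2)
Next rejected bid: $23,550 (not a price — pay-as-bid).
Cobalt wins no units.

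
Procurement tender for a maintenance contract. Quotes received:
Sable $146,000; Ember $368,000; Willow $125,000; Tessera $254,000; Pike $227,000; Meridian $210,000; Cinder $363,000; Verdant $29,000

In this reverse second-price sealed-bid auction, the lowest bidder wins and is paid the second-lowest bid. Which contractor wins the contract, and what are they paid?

Bids ranked: 29,000 (Verdant) < 125,000 (Willow) < 146,000 (Sable) < 210,000 (Meridian) < 227,000 (Pike) < 254,000 (Tessera) < …
Second-price: Verdant is paid Willow's bid of $125,000.

Verdant is paid $125,000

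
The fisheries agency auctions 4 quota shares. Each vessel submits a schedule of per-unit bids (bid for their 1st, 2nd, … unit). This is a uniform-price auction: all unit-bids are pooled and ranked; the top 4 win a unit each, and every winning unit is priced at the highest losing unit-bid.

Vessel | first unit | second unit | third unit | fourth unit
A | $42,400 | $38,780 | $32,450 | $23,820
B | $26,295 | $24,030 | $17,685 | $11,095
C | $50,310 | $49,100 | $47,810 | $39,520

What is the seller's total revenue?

Pooled unit-bids ranked (top 4): 50,310 (C-1), 49,100 (C-2), 47,810 (C-3), 42,400 (A-1)
First bid not allocated: $39,520.
Allocation: A 1, C 3. Every unit priced at $39,520.
Revenue = 4 × 39,520 = $158,080.

Total revenue: $158,080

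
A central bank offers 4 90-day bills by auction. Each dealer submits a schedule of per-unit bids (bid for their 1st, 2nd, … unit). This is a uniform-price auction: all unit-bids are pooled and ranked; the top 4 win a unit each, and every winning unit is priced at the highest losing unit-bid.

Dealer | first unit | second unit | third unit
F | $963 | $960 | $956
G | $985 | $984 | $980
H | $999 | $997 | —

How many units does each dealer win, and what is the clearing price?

All unit-bids, highest first — top 4: 999 (H-1), 997 (H-2), 985 (G-1), 984 (G-2)
Highest rejected unit-bid = $980.
Allocation: G 2, H 2.

G 2, H 2; clearing price $980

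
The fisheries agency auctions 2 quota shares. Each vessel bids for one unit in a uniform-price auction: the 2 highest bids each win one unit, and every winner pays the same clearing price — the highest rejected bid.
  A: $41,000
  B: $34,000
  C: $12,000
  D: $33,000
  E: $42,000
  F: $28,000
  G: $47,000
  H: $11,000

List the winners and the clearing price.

G, E; each pays $41,000

Ordering the bids: 47,000 (G), 42,000 (E), 41,000 (A), 34,000 (B), …
Top 2: G, E.
Clearing price = highest rejected bid = $41,000.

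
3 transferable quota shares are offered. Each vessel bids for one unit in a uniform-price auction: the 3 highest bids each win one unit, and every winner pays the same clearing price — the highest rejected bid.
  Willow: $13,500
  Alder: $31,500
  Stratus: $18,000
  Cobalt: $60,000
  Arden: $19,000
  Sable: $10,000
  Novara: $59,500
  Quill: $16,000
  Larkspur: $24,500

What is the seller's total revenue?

Ordering the bids: 60,000 (Cobalt), 59,500 (Novara), 31,500 (Alder), 24,500 (Larkspur), 19,000 (Arden), …
The 3 highest are Cobalt, Novara, Alder.
First losing bid is Larkspur's $24,500, which sets the uniform price.
Total revenue = 3 × $24,500 = $73,500.

Total revenue: $73,500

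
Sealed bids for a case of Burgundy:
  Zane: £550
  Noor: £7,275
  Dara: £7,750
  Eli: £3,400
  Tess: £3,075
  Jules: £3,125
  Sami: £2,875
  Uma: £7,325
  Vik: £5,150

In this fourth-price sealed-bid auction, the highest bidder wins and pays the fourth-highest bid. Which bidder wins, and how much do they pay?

Sorting bids: 7,750 (Dara) > 7,325 (Uma) > 7,275 (Noor) > 5,150 (Vik) > 3,400 (Eli) > 3,125 (Jules) > …
Dara wins; payment is bid #4 in the ranking = £5,150.

Dara pays £5,150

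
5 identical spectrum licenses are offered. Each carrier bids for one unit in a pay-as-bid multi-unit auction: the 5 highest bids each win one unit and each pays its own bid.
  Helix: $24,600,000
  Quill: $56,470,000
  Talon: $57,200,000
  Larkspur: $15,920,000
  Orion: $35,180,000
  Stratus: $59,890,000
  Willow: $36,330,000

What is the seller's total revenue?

Bids ranked high→low: 59,890,000 (Stratus), 57,200,000 (Talon), 56,470,000 (Quill), 36,330,000 (Willow), 35,180,000 (Orion), 24,600,000 (Helix), 15,920,000 (Larkspur)
Winners (5 units): Stratus, Talon, Quill, Willow, Orion.
Total revenue = 59,890,000 + 57,200,000 + 56,470,000 + 36,330,000 + 35,180,000 = $245,070,000.

Total revenue: $245,070,000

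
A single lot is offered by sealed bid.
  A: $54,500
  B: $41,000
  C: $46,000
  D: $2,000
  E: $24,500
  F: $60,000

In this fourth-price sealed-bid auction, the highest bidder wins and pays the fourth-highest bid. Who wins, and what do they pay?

Sorting bids: 60,000 (F) > 54,500 (A) > 46,000 (C) > 41,000 (B) > 24,500 (E) > 2,000 (D)
F wins; payment is bid #4 in the ranking = $41,000.

F pays $41,000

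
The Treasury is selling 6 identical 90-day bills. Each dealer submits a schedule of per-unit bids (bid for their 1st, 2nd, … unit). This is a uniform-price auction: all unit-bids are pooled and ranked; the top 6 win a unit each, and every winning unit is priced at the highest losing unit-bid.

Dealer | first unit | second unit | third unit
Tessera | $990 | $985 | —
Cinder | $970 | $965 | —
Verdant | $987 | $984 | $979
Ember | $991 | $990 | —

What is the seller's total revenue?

Total revenue: $5,874

Pooled unit-bids ranked (top 6): 991 (Ember-1), 990 (Tessera-1), 990 (Ember-2), 987 (Verdant-1), 985 (Tessera-2), 984 (Verdant-2)
Highest rejected unit-bid = $979.
Allocation: Ember 2, Tessera 2, Verdant 2. Every unit priced at $979.
Revenue = 6 × 979 = $5,874.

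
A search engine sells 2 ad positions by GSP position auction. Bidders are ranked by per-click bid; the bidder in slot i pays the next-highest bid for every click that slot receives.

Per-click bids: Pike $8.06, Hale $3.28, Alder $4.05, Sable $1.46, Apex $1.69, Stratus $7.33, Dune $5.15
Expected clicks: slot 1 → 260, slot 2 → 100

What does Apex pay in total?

Ranked by bid: $8.06 (Pike) > $7.33 (Stratus) > $5.15 (Dune) > …
Apex ranks below slot 2 → no slot, pays nothing.

Apex pays $0.00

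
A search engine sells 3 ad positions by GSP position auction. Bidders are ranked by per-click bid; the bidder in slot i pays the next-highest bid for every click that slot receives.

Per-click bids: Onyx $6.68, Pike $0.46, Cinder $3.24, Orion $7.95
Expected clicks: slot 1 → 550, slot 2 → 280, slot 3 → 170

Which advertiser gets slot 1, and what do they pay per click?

Ranked by bid: $7.95 (Orion) > $6.68 (Onyx) > $3.24 (Cinder) > $0.46 (Pike)
Slot 1 goes to the first-ranked bidder, Orion, who pays the next bid down: $6.68/click.

Orion; $6.68 per click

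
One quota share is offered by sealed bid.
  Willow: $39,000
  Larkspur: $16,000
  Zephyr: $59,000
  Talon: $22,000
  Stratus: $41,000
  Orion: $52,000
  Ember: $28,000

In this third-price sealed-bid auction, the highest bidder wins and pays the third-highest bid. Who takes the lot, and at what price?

Zephyr pays $41,000

Rule: the highest bidder wins and pays the third-highest bid.
Bids ranked: 59,000 (Zephyr) > 52,000 (Orion) > 41,000 (Stratus) > 39,000 (Willow) > 28,000 (Ember) > 22,000 (Talon) > …
Zephyr wins; payment is bid #3 in the ranking = $41,000.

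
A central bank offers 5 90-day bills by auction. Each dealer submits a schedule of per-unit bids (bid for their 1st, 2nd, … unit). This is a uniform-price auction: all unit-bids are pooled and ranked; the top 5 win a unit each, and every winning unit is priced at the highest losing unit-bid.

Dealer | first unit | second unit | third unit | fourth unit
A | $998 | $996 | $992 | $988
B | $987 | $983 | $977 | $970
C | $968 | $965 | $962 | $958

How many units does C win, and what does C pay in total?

C: 0 units, pays $0

Pooled unit-bids ranked (top 5): 998 (A-1), 996 (A-2), 992 (A-3), 988 (A-4), 987 (B-1)
Highest rejected unit-bid = $983.
C wins 0 unit(s) at $983 each.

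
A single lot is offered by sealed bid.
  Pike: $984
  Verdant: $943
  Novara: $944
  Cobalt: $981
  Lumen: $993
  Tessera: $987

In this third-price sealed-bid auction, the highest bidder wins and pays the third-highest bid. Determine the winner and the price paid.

Bids ranked: 993 (Lumen) > 987 (Tessera) > 984 (Pike) > 981 (Cobalt) > 944 (Novara) > 943 (Verdant)
Lumen wins; payment is bid #3 in the ranking = $984.

Lumen pays $984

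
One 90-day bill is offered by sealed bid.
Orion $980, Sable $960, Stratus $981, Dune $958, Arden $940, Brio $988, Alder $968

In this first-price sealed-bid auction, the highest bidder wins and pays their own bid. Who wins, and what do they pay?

Brio pays $988

Rule: the highest bidder wins and pays their own bid.
Sorting bids: 988 (Brio) > 981 (Stratus) > 980 (Orion) > 968 (Alder) > 960 (Sable) > 958 (Dune) > …
Brio has the highest bid and pays exactly that: $988.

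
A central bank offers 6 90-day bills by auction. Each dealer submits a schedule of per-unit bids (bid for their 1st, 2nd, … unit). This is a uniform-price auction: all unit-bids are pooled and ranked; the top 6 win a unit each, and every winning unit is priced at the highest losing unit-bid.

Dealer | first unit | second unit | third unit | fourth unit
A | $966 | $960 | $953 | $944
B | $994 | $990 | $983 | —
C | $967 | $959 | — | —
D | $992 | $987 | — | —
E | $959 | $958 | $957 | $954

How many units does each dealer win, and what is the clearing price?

All unit-bids, highest first — top 6: 994 (B-1), 992 (D-1), 990 (B-2), 987 (D-2), 983 (B-3), 967 (C-1)
The (k+1)-th unit-bid is $966.
Allocation: B 3, C 1, D 2.

B 3, C 1, D 2; clearing price $966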